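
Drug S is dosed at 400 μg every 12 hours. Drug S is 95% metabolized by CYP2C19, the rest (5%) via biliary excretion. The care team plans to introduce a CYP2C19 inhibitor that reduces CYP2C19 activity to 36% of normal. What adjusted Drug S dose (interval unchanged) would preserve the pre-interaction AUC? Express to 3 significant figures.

The CYP2C19 pathway (95% of clearance) drops to 0.36× activity: 0.95 × 0.36 = 0.342.
The remaining 5% of clearance is unaffected.
New clearance relative to baseline: 0.342 + 0.05 = 0.392.
Css,avg = (dose rate)/CL, so holding Css fixed requires dose ∝ CL: 400 × 0.392 = 157 μg.

157 μg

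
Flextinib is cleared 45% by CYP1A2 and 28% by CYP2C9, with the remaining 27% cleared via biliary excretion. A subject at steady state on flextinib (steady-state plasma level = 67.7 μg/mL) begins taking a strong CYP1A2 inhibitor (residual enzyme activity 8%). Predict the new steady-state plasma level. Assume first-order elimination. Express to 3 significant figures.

CYP1A2: 0.45 × 0.08 = 0.036
CYP2C9: 0.28 (unchanged)
Other: 0.27 (unchanged)
Relative clearance = 0.036 + 0.28 + 0.27 = 0.586.
With dosing unchanged, steady-state plasma level scales as 1/CL: 67.7 / 0.586 = 116 μg/mL.

116 μg/mL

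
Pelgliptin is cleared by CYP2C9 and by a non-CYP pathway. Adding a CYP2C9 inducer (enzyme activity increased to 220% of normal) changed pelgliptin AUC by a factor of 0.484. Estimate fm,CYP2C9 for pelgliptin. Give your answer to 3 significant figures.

Let fm be the CYP2C9 fraction. New clearance relative to baseline = fm × 2.2 + (1 − fm).
AUC ratio = 1 / (new CL fraction), so new CL fraction = 1 / 0.484 = 2.066.
fm × 2.2 + 1 − fm = 2.066  ⇒  fm × (2.2 − 1) = 1.066  ⇒  fm = 0.888.

0.888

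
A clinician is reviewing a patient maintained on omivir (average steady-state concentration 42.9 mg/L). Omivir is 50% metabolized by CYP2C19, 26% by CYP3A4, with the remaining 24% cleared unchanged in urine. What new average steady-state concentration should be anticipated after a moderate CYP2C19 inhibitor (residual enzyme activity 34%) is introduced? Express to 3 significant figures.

The CYP2C19 pathway (50% of clearance) falls to 0.34× activity: 0.5 × 0.34 = 0.17.
CYP3A4 (26%) and the residual 24% are unaffected.
CL_new/CL_old = 0.17 + 0.26 + 0.24 = 0.67.
With dosing unchanged, average steady-state concentration scales as 1/CL: 42.9 / 0.67 = 64.0 mg/L.

64.0 mg/L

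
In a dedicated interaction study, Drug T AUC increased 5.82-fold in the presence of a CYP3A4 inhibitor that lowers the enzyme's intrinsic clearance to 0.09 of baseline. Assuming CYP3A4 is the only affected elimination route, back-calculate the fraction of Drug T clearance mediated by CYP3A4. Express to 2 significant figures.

CL'/CL = 1 / 5.82 = 0.1718
0.09·fm + (1 − fm) = 0.1718
fm = (0.1718 − 1) / (0.09 − 1) = 0.91

0.91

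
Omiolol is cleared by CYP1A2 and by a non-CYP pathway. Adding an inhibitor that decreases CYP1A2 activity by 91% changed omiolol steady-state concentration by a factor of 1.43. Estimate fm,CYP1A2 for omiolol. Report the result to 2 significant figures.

0.33

Let fm be the CYP1A2 fraction. New clearance relative to baseline = fm × 0.09 + (1 − fm).
Steady-state concentration ratio = 1 / (new CL fraction), so new CL fraction = 1 / 1.43 = 0.6993.
fm × 0.09 + 1 − fm = 0.6993  ⇒  fm × (0.09 − 1) = −0.3007  ⇒  fm = 0.33.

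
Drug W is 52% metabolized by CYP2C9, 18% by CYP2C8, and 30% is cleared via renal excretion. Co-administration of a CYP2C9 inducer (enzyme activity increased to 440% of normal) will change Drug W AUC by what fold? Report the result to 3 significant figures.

0.361

CYP2C9: 0.52 × 4.4 = 2.288
CYP2C8: 0.18 (unchanged)
Other: 0.3 (unchanged)
Relative clearance = 2.288 + 0.18 + 0.3 = 2.768.
AUC is inversely proportional to clearance, so the fold-change is 1 / 2.768 = 0.361.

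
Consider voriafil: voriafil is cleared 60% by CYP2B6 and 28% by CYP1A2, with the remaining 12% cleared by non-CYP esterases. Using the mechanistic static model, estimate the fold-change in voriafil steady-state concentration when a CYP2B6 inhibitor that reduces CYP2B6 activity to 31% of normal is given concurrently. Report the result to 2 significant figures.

1.7

CYP2B6: 0.6 × 0.31 = 0.186
CYP1A2: 0.28 (unchanged)
Other: 0.12 (unchanged)
Relative clearance = 0.186 + 0.28 + 0.12 = 0.586.
Since steady-state concentration ∝ 1/CL, the ratio is 1 / 0.586 = 1.7.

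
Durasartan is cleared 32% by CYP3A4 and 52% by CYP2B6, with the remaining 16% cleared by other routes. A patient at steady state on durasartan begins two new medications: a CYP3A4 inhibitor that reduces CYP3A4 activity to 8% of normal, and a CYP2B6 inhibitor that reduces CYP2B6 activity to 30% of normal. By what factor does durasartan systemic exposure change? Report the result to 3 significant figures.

2.93

The CYP3A4 pathway (32% of clearance) falls to 0.08× activity: 0.32 × 0.08 = 0.0256.
The CYP2B6 pathway (52% of clearance) is reduced to 0.3× activity: 0.52 × 0.3 = 0.156.
The remaining 16% of clearance is unaffected.
Relative clearance = 0.0256 + 0.156 + 0.16 = 0.3416.
Because systemic exposure varies inversely with clearance, the combined effect is 1 / 0.3416 = 2.93.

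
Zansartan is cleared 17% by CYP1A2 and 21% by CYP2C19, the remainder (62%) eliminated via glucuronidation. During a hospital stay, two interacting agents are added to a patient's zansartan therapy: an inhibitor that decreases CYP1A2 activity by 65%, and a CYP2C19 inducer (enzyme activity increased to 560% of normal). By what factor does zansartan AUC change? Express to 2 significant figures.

The CYP1A2 pathway (17% of clearance) drops to 0.35× activity: 0.17 × 0.35 = 0.0595.
The CYP2C19 pathway (21% of clearance) increases to 5.6× activity: 0.21 × 5.6 = 1.176.
Non-CYP routes (62%) are unchanged.
CL_new/CL_old = 0.0595 + 1.176 + 0.62 = 1.8555.
Because AUC varies inversely with clearance, the combined effect is 1 / 1.8555 = 0.54.

0.54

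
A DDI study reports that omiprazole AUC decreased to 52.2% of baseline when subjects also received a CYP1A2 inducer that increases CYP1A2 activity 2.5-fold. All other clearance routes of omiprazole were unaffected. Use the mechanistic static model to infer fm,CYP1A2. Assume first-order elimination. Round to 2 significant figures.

CL'/CL = 1 / 0.522 = 1.916
2.5·fm + (1 − fm) = 1.916
fm = (1.916 − 1) / (2.5 − 1) = 0.61

0.61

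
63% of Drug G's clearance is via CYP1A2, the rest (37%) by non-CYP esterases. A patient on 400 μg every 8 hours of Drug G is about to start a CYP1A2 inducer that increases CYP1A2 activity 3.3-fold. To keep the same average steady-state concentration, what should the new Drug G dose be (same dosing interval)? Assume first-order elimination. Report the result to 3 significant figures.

980 μg

CYP1A2: 0.63 × 3.3 = 2.079
Other: 0.37 (unchanged)
Relative clearance = 2.079 + 0.37 = 2.449.
To maintain the same steady-state level, dose must scale with clearance: new dose = 400 × 2.449 = 980 μg.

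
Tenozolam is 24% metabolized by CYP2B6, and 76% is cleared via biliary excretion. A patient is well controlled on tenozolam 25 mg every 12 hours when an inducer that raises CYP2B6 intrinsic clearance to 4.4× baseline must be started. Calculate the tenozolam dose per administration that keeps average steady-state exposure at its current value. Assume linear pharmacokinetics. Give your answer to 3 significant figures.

45.4 mg

CYP2B6: 0.24 × 4.4 = 1.056
Other: 0.76 (unchanged)
Relative clearance = 1.056 + 0.76 = 1.816.
To maintain the same steady-state level, dose must scale with clearance: new dose = 25 × 1.816 = 45.4 mg.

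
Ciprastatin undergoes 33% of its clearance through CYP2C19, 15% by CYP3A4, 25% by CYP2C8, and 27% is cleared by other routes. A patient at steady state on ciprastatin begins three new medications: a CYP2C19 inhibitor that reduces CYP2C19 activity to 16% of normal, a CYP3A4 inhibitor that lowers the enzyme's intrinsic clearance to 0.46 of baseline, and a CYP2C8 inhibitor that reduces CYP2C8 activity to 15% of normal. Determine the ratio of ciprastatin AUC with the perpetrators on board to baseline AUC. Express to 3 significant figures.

2.33

The CYP2C19 pathway (33% of clearance) is reduced to 0.16× activity: 0.33 × 0.16 = 0.0528.
The CYP3A4 pathway (15% of clearance) drops to 0.46× activity: 0.15 × 0.46 = 0.069.
The CYP2C8 pathway (25% of clearance) falls to 0.15× activity: 0.25 × 0.15 = 0.0375.
Non-CYP routes (27%) are unchanged.
CL_new/CL_old = 0.0528 + 0.069 + 0.0375 + 0.27 = 0.4293.
Net AUC ratio = 1 / 0.4293 = 2.33.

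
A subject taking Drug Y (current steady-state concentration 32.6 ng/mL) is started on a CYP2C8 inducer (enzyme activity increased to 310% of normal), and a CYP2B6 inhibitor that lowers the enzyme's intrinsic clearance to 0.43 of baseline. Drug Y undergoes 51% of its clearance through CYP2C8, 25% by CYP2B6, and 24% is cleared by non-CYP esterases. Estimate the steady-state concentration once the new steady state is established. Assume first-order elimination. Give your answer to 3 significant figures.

16.9 ng/mL

The CYP2C8 pathway (51% of clearance) is boosted to 3.1× activity: 0.51 × 3.1 = 1.581.
The CYP2B6 pathway (25% of clearance) falls to 0.43× activity: 0.25 × 0.43 = 0.1075.
Non-CYP routes (24%) are unchanged.
Relative clearance = 1.581 + 0.1075 + 0.24 = 1.9285.
Dividing the baseline by the relative clearance: 32.6 / 1.9285 = 16.9 ng/mL.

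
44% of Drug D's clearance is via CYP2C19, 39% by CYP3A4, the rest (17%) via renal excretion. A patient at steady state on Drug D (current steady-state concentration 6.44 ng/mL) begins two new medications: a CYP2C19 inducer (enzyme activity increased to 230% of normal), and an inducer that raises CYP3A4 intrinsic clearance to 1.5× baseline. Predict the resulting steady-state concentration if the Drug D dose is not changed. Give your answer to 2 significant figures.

CYP2C19: 0.44 × 2.3 = 1.012
CYP3A4: 0.39 × 1.5 = 0.585
Other: 0.17 (unchanged)
Relative clearance = 1.012 + 0.585 + 0.17 = 1.767.
Dividing the baseline by the relative clearance: 6.44 / 1.767 = 3.6 ng/mL.

3.6 ng/mL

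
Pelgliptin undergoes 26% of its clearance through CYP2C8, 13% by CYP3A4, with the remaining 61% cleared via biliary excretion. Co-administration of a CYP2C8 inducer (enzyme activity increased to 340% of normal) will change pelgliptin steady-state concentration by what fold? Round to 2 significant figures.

0.62

The CYP2C8 pathway (26% of clearance) is boosted to 3.4× activity: 0.26 × 3.4 = 0.884.
CYP3A4 (13%) and the residual 61% are unaffected.
CL_new/CL_old = 0.884 + 0.13 + 0.61 = 1.624.
Since steady-state concentration ∝ 1/CL, the ratio is 1 / 1.624 = 0.62.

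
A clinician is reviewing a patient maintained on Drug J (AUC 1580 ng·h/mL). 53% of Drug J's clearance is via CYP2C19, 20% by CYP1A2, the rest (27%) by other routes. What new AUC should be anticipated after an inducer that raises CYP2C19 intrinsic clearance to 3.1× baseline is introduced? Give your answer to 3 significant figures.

The CYP2C19 pathway (53% of clearance) increases to 3.1× activity: 0.53 × 3.1 = 1.643.
CYP1A2 (20%) and the residual 27% are unaffected.
New clearance relative to baseline: 1.643 + 0.2 + 0.27 = 2.113.
With dosing unchanged, AUC scales as 1/CL: 1580 / 2.113 = 748 ng·h/mL.

748 ng·h/mL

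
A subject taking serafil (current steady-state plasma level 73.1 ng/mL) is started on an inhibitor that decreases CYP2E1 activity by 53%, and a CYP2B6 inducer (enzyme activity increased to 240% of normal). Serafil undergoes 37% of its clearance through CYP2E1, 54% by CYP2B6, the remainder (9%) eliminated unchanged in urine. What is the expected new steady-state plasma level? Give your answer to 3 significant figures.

46.9 ng/mL

The CYP2E1 pathway (37% of clearance) is reduced to 0.47× activity: 0.37 × 0.47 = 0.1739.
The CYP2B6 pathway (54% of clearance) is boosted to 2.4× activity: 0.54 × 2.4 = 1.296.
Non-CYP routes (9%) are unchanged.
Relative clearance = 0.1739 + 1.296 + 0.09 = 1.5599.
New steady-state plasma level = 73.1 / 1.5599 = 46.9 ng/mL (concentration scales inversely with clearance).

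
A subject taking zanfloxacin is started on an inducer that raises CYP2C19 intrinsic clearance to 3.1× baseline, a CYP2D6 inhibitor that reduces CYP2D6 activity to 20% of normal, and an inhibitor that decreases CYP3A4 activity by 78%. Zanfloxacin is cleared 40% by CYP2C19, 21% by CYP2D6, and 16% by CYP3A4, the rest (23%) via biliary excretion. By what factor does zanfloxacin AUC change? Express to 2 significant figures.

The CYP2C19 pathway (40% of clearance) rises to 3.1× activity: 0.4 × 3.1 = 1.24.
The CYP2D6 pathway (21% of clearance) falls to 0.2× activity: 0.21 × 0.2 = 0.042.
The CYP3A4 pathway (16% of clearance) falls to 0.22× activity: 0.16 × 0.22 = 0.0352.
Non-CYP routes (23%) are unchanged.
Relative clearance = 1.24 + 0.042 + 0.0352 + 0.23 = 1.5472.
Because AUC varies inversely with clearance, the combined effect is 1 / 1.5472 = 0.65.

0.65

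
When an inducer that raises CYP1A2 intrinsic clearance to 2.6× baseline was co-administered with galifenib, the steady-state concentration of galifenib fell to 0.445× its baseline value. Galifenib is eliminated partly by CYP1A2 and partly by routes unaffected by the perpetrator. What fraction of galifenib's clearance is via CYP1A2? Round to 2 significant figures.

Write x for the fraction cleared via CYP1A2. The observed steady-state concentration change means clearance rose to 1/0.445 = 2.247 of baseline.
Setting x·2.6 + (1 − x) = 2.247 and solving: x = (2.247 − 1)/(2.6 − 1) = 0.78.

0.78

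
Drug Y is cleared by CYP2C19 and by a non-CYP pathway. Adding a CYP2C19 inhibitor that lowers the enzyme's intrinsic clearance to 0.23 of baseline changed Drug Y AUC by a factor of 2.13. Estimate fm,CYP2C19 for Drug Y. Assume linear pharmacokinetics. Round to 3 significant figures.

Call the CYP2C19 fraction fm. After the interaction, CL_new/CL_old = fm × 0.23 + (1 − fm).
AUC ratio = 1 / (new CL fraction), so new CL fraction = 1 / 2.13 = 0.4695.
fm × 0.23 + 1 − fm = 0.4695  ⇒  fm × (0.23 − 1) = −0.5305  ⇒  fm = 0.689.

0.689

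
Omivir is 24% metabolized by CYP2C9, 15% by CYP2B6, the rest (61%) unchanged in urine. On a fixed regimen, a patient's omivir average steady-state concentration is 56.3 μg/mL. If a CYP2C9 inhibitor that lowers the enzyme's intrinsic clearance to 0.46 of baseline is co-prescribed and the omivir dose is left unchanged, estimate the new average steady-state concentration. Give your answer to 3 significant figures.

64.7 μg/mL

CYP2C9: 0.24 × 0.46 = 0.1104
CYP2B6: 0.15 (unchanged)
Other: 0.61 (unchanged)
CL_new/CL_old = 0.1104 + 0.15 + 0.61 = 0.8704.
With dosing unchanged, average steady-state concentration scales as 1/CL: 56.3 / 0.8704 = 64.7 μg/mL.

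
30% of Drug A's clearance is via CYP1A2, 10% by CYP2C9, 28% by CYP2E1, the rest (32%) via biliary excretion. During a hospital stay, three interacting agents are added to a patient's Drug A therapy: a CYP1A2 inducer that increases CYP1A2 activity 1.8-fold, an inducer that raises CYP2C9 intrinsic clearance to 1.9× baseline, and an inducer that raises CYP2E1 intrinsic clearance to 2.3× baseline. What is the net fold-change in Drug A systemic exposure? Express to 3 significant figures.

0.590

The CYP1A2 pathway (30% of clearance) increases to 1.8× activity: 0.3 × 1.8 = 0.54.
The CYP2C9 pathway (10% of clearance) increases to 1.9× activity: 0.1 × 1.9 = 0.19.
The CYP2E1 pathway (28% of clearance) increases to 2.3× activity: 0.28 × 2.3 = 0.644.
The remaining 32% of clearance is unaffected.
CL_new/CL_old = 0.54 + 0.19 + 0.644 + 0.32 = 1.694.
Because systemic exposure varies inversely with clearance, the combined effect is 1 / 1.694 = 0.590.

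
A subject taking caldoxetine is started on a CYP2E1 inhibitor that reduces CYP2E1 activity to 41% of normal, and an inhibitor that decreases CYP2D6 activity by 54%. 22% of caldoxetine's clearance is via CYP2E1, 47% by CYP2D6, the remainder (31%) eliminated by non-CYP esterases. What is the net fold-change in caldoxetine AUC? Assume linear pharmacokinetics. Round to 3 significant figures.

The CYP2E1 pathway (22% of clearance) drops to 0.41× activity: 0.22 × 0.41 = 0.0902.
The CYP2D6 pathway (47% of clearance) falls to 0.46× activity: 0.47 × 0.46 = 0.2162.
The remaining 31% of clearance is unaffected.
CL_new/CL_old = 0.0902 + 0.2162 + 0.31 = 0.6164.
Net AUC ratio = 1 / 0.6164 = 1.62.

1.62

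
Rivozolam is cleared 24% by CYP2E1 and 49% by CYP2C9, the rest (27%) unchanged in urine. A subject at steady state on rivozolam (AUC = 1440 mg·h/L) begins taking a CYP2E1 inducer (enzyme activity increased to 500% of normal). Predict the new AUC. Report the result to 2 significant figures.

The CYP2E1 pathway (24% of clearance) increases to 5× activity: 0.24 × 5 = 1.2.
CYP2C9 (49%) and the residual 27% are unaffected.
Relative clearance = 1.2 + 0.49 + 0.27 = 1.96.
New AUC = baseline ÷ relative clearance = 1440 / 1.96 = 7.3 × 10² mg·h/L.

7.3 × 10² mg·h/L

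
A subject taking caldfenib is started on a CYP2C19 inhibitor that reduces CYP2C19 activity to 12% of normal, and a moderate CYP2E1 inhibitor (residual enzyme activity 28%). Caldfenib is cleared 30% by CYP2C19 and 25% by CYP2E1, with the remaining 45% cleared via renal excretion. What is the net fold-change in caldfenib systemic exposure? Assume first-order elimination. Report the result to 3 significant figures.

1.80

CYP2C19: 0.3 × 0.12 = 0.036
CYP2E1: 0.25 × 0.28 = 0.07
Other: 0.45 (unchanged)
Relative clearance = 0.036 + 0.07 + 0.45 = 0.556.
Systemic exposure ∝ 1/CL: fold-change = 1 / 0.556 = 1.80.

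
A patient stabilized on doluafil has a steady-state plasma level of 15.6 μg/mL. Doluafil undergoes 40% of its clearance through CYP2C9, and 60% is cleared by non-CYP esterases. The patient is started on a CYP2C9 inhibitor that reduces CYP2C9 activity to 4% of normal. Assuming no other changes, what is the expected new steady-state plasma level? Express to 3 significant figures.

The CYP2C9 pathway (40% of clearance) drops to 0.04× activity: 0.4 × 0.04 = 0.016.
The remaining 60% of clearance is unaffected.
New clearance relative to baseline: 0.016 + 0.6 = 0.616.
New steady-state plasma level = baseline ÷ relative clearance = 15.6 / 0.616 = 25.3 μg/mL.

25.3 μg/mL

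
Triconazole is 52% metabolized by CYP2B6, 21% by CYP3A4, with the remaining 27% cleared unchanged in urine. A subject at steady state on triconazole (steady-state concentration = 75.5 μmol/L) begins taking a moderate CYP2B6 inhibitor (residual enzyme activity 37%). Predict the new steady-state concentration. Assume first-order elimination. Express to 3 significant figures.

The CYP2B6 pathway (52% of clearance) is reduced to 0.37× activity: 0.52 × 0.37 = 0.1924.
CYP3A4 (21%) and the residual 27% are unaffected.
New clearance relative to baseline: 0.1924 + 0.21 + 0.27 = 0.6724.
Steady-state concentration ∝ 1/CL, so new value = 75.5 / 0.6724 = 112 μmol/L.

112 μmol/L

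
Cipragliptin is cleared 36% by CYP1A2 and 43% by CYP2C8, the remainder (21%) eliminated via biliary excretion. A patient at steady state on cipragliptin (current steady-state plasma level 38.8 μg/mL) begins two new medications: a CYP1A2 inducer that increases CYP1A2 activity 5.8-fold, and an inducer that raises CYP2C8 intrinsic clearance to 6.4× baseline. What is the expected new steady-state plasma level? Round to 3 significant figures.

CYP1A2: 0.36 × 5.8 = 2.088
CYP2C8: 0.43 × 6.4 = 2.752
Other: 0.21 (unchanged)
Relative clearance = 2.088 + 2.752 + 0.21 = 5.05.
Steady-state plasma level ∝ 1/CL: new value = 38.8 / 5.05 = 7.68 μg/mL.

7.68 μg/mL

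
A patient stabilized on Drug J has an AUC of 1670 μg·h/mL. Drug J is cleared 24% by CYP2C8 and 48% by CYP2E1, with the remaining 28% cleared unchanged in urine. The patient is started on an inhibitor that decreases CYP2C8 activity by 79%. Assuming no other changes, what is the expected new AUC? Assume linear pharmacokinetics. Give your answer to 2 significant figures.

CYP2C8: 0.24 × 0.21 = 0.0504
CYP2E1: 0.48 (unchanged)
Other: 0.28 (unchanged)
New clearance relative to baseline: 0.0504 + 0.48 + 0.28 = 0.8104.
AUC ∝ 1/CL, so new value = 1670 / 0.8104 = 2.1 × 10³ μg·h/mL.

2.1 × 10³ μg·h/mL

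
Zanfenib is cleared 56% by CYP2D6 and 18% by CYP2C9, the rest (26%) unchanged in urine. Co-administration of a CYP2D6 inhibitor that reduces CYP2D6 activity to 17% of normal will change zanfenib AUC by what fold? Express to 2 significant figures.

The CYP2D6 pathway (56% of clearance) drops to 0.17× activity: 0.56 × 0.17 = 0.0952.
CYP2C9 (18%) and the residual 26% are unaffected.
CL_new/CL_old = 0.0952 + 0.18 + 0.26 = 0.5352.
AUC is inversely proportional to clearance, so the fold-change is 1 / 0.5352 = 1.9.

1.9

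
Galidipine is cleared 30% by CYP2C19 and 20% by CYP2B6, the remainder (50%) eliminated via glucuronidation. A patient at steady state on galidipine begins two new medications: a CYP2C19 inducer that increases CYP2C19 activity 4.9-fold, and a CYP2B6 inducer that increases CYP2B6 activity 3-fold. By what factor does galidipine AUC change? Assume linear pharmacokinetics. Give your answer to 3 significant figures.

0.389

CYP2C19: 0.3 × 4.9 = 1.47
CYP2B6: 0.2 × 3 = 0.6
Other: 0.5 (unchanged)
Relative clearance = 1.47 + 0.6 + 0.5 = 2.57.
AUC ∝ 1/CL: fold-change = 1 / 2.57 = 0.389.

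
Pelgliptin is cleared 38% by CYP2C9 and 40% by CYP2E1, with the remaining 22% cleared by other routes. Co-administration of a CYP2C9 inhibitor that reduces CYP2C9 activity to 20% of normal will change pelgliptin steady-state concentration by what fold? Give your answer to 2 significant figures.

The CYP2C9 pathway (38% of clearance) is reduced to 0.2× activity: 0.38 × 0.2 = 0.076.
CYP2E1 (40%) and the residual 22% are unaffected.
New clearance relative to baseline: 0.076 + 0.4 + 0.22 = 0.696.
Steady-state concentration is inversely proportional to clearance, so the fold-change is 1 / 0.696 = 1.4.

1.4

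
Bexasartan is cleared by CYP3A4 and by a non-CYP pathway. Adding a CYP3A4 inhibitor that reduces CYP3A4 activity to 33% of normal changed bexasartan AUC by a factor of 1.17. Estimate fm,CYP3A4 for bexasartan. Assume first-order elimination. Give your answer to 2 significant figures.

0.22

CL'/CL = 1 / 1.17 = 0.8547
0.33·fm + (1 − fm) = 0.8547
fm = (0.8547 − 1) / (0.33 − 1) = 0.22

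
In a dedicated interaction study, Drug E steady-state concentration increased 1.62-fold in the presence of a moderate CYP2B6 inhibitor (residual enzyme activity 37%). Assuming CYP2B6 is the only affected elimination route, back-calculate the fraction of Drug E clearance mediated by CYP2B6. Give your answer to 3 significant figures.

0.607

Call the CYP2B6 fraction fm. After the interaction, CL_new/CL_old = fm × 0.37 + (1 − fm).
Steady-state concentration ratio = 1 / (new CL fraction), so new CL fraction = 1 / 1.62 = 0.6173.
fm × 0.37 + 1 − fm = 0.6173  ⇒  fm × (0.37 − 1) = −0.3827  ⇒  fm = 0.607.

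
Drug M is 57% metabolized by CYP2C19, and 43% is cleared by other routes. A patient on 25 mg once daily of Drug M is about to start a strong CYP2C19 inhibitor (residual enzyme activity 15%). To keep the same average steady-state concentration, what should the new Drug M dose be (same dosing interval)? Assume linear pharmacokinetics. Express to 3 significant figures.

12.9 mg

CYP2C19: 0.57 × 0.15 = 0.0855
Other: 0.43 (unchanged)
Relative clearance = 0.0855 + 0.43 = 0.5155.
To maintain the same steady-state level, dose must scale with clearance: new dose = 25 × 0.5155 = 12.9 mg.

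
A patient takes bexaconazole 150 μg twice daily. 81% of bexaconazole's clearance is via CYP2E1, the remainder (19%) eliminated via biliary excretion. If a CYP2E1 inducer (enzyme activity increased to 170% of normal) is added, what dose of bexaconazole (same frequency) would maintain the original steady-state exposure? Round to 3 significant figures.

The CYP2E1 pathway (81% of clearance) increases to 1.7× activity: 0.81 × 1.7 = 1.377.
The remaining 19% of clearance is unaffected.
New clearance relative to baseline: 1.377 + 0.19 = 1.567.
Exposure is unchanged when dose changes in proportion to clearance. New dose = 150 μg × 1.567 = 235 μg.

235 μg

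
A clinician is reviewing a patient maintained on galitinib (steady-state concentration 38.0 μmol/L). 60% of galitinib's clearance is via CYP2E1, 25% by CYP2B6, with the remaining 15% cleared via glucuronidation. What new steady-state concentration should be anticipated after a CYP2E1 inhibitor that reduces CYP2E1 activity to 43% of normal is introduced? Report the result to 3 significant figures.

57.8 μmol/L

The CYP2E1 pathway (60% of clearance) falls to 0.43× activity: 0.6 × 0.43 = 0.258.
CYP2B6 (25%) and the residual 15% are unaffected.
New clearance relative to baseline: 0.258 + 0.25 + 0.15 = 0.658.
Steady-state concentration ∝ 1/CL, so new value = 38.0 / 0.658 = 57.8 μmol/L.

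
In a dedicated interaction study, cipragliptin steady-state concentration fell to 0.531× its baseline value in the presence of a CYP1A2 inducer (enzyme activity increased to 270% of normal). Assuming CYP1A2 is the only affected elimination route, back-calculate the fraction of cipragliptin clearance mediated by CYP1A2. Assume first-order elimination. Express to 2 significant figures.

Let x = fm,CYP1A2. Because steady-state concentration ∝ 1/CL, relative clearance rose to 1/0.531 = 1.883.
Only the CYP1A2 route changed, so 1.883 = x·2.7 + (1 − x), giving x = 0.52.

0.52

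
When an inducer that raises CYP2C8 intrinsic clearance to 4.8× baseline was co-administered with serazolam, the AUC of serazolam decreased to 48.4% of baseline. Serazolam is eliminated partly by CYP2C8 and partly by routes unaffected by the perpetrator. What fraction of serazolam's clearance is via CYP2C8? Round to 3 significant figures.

Let x = fm,CYP2C8. Because AUC ∝ 1/CL, relative clearance rose to 1/0.484 = 2.066.
Only the CYP2C8 route changed, so 2.066 = x·4.8 + (1 − x), giving x = 0.281.

0.281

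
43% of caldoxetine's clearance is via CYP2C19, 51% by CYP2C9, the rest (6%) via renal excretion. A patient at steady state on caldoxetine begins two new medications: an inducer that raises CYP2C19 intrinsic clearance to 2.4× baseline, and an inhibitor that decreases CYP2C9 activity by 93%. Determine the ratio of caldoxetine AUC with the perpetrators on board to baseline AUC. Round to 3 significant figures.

0.887

The CYP2C19 pathway (43% of clearance) increases to 2.4× activity: 0.43 × 2.4 = 1.032.
The CYP2C9 pathway (51% of clearance) falls to 0.07× activity: 0.51 × 0.07 = 0.0357.
The remaining 6% of clearance is unaffected.
New clearance relative to baseline: 1.032 + 0.0357 + 0.06 = 1.1277.
Net AUC ratio = 1 / 1.1277 = 0.887.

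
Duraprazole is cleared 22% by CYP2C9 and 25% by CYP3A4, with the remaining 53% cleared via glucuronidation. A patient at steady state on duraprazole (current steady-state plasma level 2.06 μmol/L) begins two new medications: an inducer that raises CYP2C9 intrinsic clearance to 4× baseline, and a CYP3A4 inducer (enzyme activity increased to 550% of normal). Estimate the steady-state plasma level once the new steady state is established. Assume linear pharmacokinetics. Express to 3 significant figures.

The CYP2C9 pathway (22% of clearance) is boosted to 4× activity: 0.22 × 4 = 0.88.
The CYP3A4 pathway (25% of clearance) increases to 5.5× activity: 0.25 × 5.5 = 1.375.
Non-CYP routes (53%) are unchanged.
CL_new/CL_old = 0.88 + 1.375 + 0.53 = 2.785.
New steady-state plasma level = 2.06 / 2.785 = 0.740 μmol/L (concentration scales inversely with clearance).

0.740 μmol/L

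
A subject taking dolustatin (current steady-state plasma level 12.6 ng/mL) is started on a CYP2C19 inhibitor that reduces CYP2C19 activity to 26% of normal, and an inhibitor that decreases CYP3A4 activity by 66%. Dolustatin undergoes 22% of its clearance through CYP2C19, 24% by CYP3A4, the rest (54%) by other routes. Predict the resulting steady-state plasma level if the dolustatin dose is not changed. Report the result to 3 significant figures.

18.6 ng/mL

The CYP2C19 pathway (22% of clearance) is reduced to 0.26× activity: 0.22 × 0.26 = 0.0572.
The CYP3A4 pathway (24% of clearance) drops to 0.34× activity: 0.24 × 0.34 = 0.0816.
Non-CYP routes (54%) are unchanged.
Relative clearance = 0.0572 + 0.0816 + 0.54 = 0.6788.
Dividing the baseline by the relative clearance: 12.6 / 0.6788 = 18.6 ng/mL.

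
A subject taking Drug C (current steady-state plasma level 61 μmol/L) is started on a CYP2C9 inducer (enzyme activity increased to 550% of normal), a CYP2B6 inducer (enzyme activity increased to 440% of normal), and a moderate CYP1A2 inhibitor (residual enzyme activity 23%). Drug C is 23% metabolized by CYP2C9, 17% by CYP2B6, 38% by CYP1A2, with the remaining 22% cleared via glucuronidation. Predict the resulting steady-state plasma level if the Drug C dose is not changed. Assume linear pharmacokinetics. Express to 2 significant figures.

CYP2C9: 0.23 × 5.5 = 1.265
CYP2B6: 0.17 × 4.4 = 0.748
CYP1A2: 0.38 × 0.23 = 0.0874
Other: 0.22 (unchanged)
New clearance relative to baseline: 1.265 + 0.748 + 0.0874 + 0.22 = 2.3204.
New steady-state plasma level = 61 / 2.3204 = 26 μmol/L (concentration scales inversely with clearance).

26 μmol/L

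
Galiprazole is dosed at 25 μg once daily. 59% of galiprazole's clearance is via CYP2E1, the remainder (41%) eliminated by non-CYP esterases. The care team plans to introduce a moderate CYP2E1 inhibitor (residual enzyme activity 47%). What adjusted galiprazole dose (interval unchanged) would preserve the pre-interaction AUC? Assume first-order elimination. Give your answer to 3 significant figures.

CYP2E1: 0.59 × 0.47 = 0.2773
Other: 0.41 (unchanged)
New clearance relative to baseline: 0.2773 + 0.41 = 0.6873.
Exposure is unchanged when dose changes in proportion to clearance. New dose = 25 μg × 0.6873 = 17.2 μg.

17.2 μg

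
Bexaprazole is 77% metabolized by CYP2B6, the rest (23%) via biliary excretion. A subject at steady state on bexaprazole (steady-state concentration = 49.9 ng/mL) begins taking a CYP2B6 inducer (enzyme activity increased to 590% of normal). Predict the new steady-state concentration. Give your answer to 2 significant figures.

10 ng/mL

CYP2B6: 0.77 × 5.9 = 4.543
Other: 0.23 (unchanged)
CL_new/CL_old = 4.543 + 0.23 = 4.773.
Steady-state concentration ∝ 1/CL, so new value = 49.9 / 4.773 = 10 ng/mL.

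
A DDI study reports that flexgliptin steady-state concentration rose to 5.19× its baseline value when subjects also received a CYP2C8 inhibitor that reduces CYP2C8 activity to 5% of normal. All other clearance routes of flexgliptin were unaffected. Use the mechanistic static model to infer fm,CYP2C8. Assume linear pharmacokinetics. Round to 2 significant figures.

Call the CYP2C8 fraction fm. After the interaction, CL_new/CL_old = fm × 0.05 + (1 − fm).
Steady-state concentration ratio = 1 / (new CL fraction), so new CL fraction = 1 / 5.19 = 0.1927.
fm × 0.05 + 1 − fm = 0.1927  ⇒  fm × (0.05 − 1) = −0.8073  ⇒  fm = 0.85.

0.85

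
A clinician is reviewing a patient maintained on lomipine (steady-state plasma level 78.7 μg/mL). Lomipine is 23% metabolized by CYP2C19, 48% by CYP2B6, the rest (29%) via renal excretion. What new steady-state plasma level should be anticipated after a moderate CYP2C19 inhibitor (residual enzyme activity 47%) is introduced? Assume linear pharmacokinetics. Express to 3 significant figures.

89.6 μg/mL

The CYP2C19 pathway (23% of clearance) drops to 0.47× activity: 0.23 × 0.47 = 0.1081.
CYP2B6 (48%) and the residual 29% are unaffected.
Relative clearance = 0.1081 + 0.48 + 0.29 = 0.8781.
With dosing unchanged, steady-state plasma level scales as 1/CL: 78.7 / 0.8781 = 89.6 μg/mL.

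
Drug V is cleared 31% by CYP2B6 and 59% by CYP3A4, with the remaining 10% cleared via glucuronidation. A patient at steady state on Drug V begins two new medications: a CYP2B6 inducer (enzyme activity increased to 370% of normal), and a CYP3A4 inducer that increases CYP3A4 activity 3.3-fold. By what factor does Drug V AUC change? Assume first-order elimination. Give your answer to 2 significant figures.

The CYP2B6 pathway (31% of clearance) rises to 3.7× activity: 0.31 × 3.7 = 1.147.
The CYP3A4 pathway (59% of clearance) rises to 3.3× activity: 0.59 × 3.3 = 1.947.
The remaining 10% of clearance is unaffected.
CL_new/CL_old = 1.147 + 1.947 + 0.1 = 3.194.
Because AUC varies inversely with clearance, the combined effect is 1 / 3.194 = 0.31.

0.31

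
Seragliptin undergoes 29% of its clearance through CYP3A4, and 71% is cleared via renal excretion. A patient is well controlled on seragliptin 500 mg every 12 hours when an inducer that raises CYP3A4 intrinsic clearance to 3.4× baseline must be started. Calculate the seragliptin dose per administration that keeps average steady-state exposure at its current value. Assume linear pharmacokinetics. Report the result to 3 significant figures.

The CYP3A4 pathway (29% of clearance) rises to 3.4× activity: 0.29 × 3.4 = 0.986.
The remaining 71% of clearance is unaffected.
Relative clearance = 0.986 + 0.71 = 1.696.
To maintain the same steady-state level, dose must scale with clearance: new dose = 500 × 1.696 = 848 mg.

848 mg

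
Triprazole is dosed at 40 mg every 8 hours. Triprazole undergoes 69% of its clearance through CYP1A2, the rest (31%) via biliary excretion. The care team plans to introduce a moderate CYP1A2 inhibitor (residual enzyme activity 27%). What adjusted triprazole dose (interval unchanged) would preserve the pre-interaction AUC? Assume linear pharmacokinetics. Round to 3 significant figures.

The CYP1A2 pathway (69% of clearance) is reduced to 0.27× activity: 0.69 × 0.27 = 0.1863.
Non-CYP routes (31%) are unchanged.
CL_new/CL_old = 0.1863 + 0.31 = 0.4963.
Exposure is unchanged when dose changes in proportion to clearance. New dose = 40 mg × 0.4963 = 19.9 mg.

19.9 mg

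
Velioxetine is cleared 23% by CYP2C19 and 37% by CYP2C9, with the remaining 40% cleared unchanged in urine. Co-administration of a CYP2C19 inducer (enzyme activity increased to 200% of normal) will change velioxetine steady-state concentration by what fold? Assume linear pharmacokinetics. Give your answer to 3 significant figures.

The CYP2C19 pathway (23% of clearance) rises to 2× activity: 0.23 × 2 = 0.46.
CYP2C9 (37%) and the residual 40% are unaffected.
Relative clearance = 0.46 + 0.37 + 0.4 = 1.23.
Steady-state concentration ratio = CL_old/CL_new = 1 / 1.23 = 0.813.

0.813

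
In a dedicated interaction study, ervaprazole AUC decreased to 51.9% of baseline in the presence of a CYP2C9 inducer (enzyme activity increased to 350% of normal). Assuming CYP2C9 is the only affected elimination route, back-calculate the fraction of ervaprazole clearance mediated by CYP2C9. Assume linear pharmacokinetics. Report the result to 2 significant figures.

CL'/CL = 1 / 0.519 = 1.927
3.5·fm + (1 − fm) = 1.927
fm = (1.927 − 1) / (3.5 − 1) = 0.37

0.37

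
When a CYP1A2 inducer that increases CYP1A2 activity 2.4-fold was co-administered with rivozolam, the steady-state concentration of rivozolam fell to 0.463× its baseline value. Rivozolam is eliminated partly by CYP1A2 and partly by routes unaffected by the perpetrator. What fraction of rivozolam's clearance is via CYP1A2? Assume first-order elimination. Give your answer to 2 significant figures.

0.83

Let fm be the CYP1A2 fraction. New clearance relative to baseline = fm × 2.4 + (1 − fm).
Steady-state concentration ratio = 1 / (new CL fraction), so new CL fraction = 1 / 0.463 = 2.16.
fm × 2.4 + 1 − fm = 2.16  ⇒  fm × (2.4 − 1) = 1.16  ⇒  fm = 0.83.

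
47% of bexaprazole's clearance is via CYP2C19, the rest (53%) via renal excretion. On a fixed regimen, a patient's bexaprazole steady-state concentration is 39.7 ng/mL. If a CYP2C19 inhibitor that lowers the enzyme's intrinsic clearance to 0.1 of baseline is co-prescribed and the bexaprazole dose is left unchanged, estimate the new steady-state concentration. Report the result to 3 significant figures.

The CYP2C19 pathway (47% of clearance) is reduced to 0.1× activity: 0.47 × 0.1 = 0.047.
Non-CYP routes (53%) are unchanged.
Relative clearance = 0.047 + 0.53 = 0.577.
New steady-state concentration = baseline ÷ relative clearance = 39.7 / 0.577 = 68.8 ng/mL.

68.8 ng/mL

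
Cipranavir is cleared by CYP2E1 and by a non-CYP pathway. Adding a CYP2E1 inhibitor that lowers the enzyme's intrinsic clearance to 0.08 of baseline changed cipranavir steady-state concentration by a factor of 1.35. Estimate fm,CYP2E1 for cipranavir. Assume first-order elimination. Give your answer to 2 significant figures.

Call the CYP2E1 fraction fm. After the interaction, CL_new/CL_old = fm × 0.08 + (1 − fm).
Steady-state concentration ratio = 1 / (new CL fraction), so new CL fraction = 1 / 1.35 = 0.7407.
fm × 0.08 + 1 − fm = 0.7407  ⇒  fm × (0.08 − 1) = −0.2593  ⇒  fm = 0.28.

0.28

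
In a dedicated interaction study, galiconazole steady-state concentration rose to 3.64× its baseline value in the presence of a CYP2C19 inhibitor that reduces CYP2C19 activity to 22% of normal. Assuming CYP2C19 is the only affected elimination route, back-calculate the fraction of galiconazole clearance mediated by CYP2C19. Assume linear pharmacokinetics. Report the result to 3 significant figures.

0.930

Write x for the fraction cleared via CYP2C19. The observed steady-state concentration change means clearance fell to 1/3.64 = 0.2747 of baseline.
Setting x·0.22 + (1 − x) = 0.2747 and solving: x = (0.2747 − 1)/(0.22 − 1) = 0.930.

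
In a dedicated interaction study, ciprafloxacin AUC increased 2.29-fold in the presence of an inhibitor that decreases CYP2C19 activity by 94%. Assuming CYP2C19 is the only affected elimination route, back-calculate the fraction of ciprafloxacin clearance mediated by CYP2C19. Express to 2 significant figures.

Write x for the fraction cleared via CYP2C19. The observed AUC change means clearance fell to 1/2.29 = 0.4367 of baseline.
Only the CYP2C19 route changed, so 0.4367 = x·0.06 + (1 − x), giving x = 0.60.

0.60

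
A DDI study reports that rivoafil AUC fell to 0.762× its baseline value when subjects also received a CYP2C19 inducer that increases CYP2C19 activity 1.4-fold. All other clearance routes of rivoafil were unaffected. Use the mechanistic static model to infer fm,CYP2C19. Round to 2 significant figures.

0.78

Let fm be the CYP2C19 fraction. New clearance relative to baseline = fm × 1.4 + (1 − fm).
AUC ratio = 1 / (new CL fraction), so new CL fraction = 1 / 0.762 = 1.312.
fm × 1.4 + 1 − fm = 1.312  ⇒  fm × (1.4 − 1) = 0.3123  ⇒  fm = 0.78.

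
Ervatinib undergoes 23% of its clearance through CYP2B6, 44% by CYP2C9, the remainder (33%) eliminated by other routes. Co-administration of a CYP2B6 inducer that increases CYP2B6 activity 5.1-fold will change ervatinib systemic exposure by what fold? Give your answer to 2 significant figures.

0.51

The CYP2B6 pathway (23% of clearance) increases to 5.1× activity: 0.23 × 5.1 = 1.173.
CYP2C9 (44%) and the residual 33% are unaffected.
New clearance relative to baseline: 1.173 + 0.44 + 0.33 = 1.943.
Systemic exposure is inversely proportional to clearance, so the fold-change is 1 / 1.943 = 0.51.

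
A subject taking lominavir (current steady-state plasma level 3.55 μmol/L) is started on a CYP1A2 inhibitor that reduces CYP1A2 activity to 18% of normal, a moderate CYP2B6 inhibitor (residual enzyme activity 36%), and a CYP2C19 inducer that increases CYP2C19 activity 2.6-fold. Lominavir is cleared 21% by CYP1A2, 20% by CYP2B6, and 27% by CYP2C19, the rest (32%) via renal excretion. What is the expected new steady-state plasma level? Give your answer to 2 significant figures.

3.1 μmol/L

The CYP1A2 pathway (21% of clearance) falls to 0.18× activity: 0.21 × 0.18 = 0.0378.
The CYP2B6 pathway (20% of clearance) is reduced to 0.36× activity: 0.2 × 0.36 = 0.072.
The CYP2C19 pathway (27% of clearance) rises to 2.6× activity: 0.27 × 2.6 = 0.702.
The remaining 32% of clearance is unaffected.
Relative clearance = 0.0378 + 0.072 + 0.702 + 0.32 = 1.1318.
Dividing the baseline by the relative clearance: 3.55 / 1.1318 = 3.1 μmol/L.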